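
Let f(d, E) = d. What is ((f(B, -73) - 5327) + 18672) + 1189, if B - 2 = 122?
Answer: 14658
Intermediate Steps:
B = 124 (B = 2 + 122 = 124)
((f(B, -73) - 5327) + 18672) + 1189 = ((124 - 5327) + 18672) + 1189 = (-5203 + 18672) + 1189 = 13469 + 1189 = 14658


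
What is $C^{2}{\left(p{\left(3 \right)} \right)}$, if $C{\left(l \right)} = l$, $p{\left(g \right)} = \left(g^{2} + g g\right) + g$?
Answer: $441$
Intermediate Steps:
$p{\left(g \right)} = g + 2 g^{2}$ ($p{\left(g \right)} = \left(g^{2} + g^{2}\right) + g = 2 g^{2} + g = g + 2 g^{2}$)
$C^{2}{\left(p{\left(3 \right)} \right)} = \left(3 \left(1 + 2 \cdot 3\right)\right)^{2} = \left(3 \left(1 + 6\right)\right)^{2} = \left(3 \cdot 7\right)^{2} = 21^{2} = 441$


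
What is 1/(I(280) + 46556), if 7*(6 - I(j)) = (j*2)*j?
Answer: 1/24162 ≈ 4.1387e-5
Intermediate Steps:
I(j) = 6 - 2*j²/7 (I(j) = 6 - j*2*j/7 = 6 - 2*j*j/7 = 6 - 2*j²/7)
1/(I(280) + 46556) = 1/((6 - 2/7*280²) + 46556) = 1/((6 - 2/7*78400) + 46556) = 1/((6 - 22400) + 46556) = 1/(-22394 + 46556) = 1/24162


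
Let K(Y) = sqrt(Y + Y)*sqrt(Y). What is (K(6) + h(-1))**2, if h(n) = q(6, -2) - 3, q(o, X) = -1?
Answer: 88 - 48*sqrt(2) ≈ 20.118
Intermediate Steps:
h(n) = -4 (h(n) = -1 - 3 = -4)
K(Y) = Y*sqrt(2) (K(Y) = sqrt(2*Y)*sqrt(Y) = (sqrt(2)*sqrt(Y))*sqrt(Y) = Y*sqrt(2))
(K(6) + h(-1))**2 = (6*sqrt(2) - 4)**2 = (-4 + 6*sqrt(2))**2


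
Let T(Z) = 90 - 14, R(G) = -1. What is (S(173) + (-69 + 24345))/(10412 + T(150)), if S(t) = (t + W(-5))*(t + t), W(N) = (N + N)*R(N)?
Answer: 14599/1748 ≈ 8.3518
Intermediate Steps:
W(N) = -2*N (W(N) = (N + N)*(-1) = (2*N)*(-1) = -2*N)
T(Z) = 76
S(t) = 2*t*(10 + t) (S(t) = (t - 2*(-5))*(t + t) = (t + 10)*(2*t) = (10 + t)*(2*t) = 2*t*(10 + t))
(S(173) + (-69 + 24345))/(10412 + T(150)) = (2*173*(10 + 173) + (-69 + 24345))/(10412 + 76) = (2*173*183 + 24276)/10488 = (63318 + 24276)*(1/10488) = 87594*(1/10488) = 14599/1748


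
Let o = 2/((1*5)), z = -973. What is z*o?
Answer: -1946/5 ≈ -389.20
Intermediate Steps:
o = ⅖ (o = 2/5 = 2*(⅕) = ⅖ ≈ 0.40000)
z*o = -973*⅖ = -1946/5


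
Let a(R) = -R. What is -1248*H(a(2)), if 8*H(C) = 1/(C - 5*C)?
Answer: -39/2 ≈ -19.500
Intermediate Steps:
H(C) = -1/(32*C) (H(C) = 1/(8*(C - 5*C)) = 1/(8*((-4*C))) = (-1/(4*C))/8 = -1/(32*C))
-1248*H(a(2)) = -(-39)/((-1*2)) = -(-39)/(-2) = -(-39)*(-1)/2 = -1248*1/64 = -39/2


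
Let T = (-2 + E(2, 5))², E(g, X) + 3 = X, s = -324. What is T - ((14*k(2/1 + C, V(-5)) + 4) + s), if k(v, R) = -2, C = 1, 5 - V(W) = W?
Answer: 348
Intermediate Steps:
V(W) = 5 - W
E(g, X) = -3 + X
T = 0 (T = (-2 + (-3 + 5))² = (-2 + 2)² = 0² = 0)
T - ((14*k(2/1 + C, V(-5)) + 4) + s) = 0 - ((14*(-2) + 4) - 324) = 0 - ((-28 + 4) - 324) = 0 - (-24 - 324) = 0 - 1*(-348) = 0 + 348 = 348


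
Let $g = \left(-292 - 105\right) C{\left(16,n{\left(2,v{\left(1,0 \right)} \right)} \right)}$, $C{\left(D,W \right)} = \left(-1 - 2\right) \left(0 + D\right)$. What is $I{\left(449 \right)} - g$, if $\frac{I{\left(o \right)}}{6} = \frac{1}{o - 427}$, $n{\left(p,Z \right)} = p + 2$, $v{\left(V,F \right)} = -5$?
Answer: $- \frac{209613}{11} \approx -19056.0$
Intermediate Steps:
$n{\left(p,Z \right)} = 2 + p$
$C{\left(D,W \right)} = - 3 D$
$I{\left(o \right)} = \frac{6}{-427 + o}$ ($I{\left(o \right)} = \frac{6}{o - 427} = \frac{6}{-427 + o}$)
$g = 19056$ ($g = \left(-292 - 105\right) \left(\left(-3\right) 16\right) = \left(-397\right) \left(-48\right) = 19056$)
$I{\left(449 \right)} - g = \frac{6}{-427 + 449} - 19056 = \frac{6}{22} - 19056 = 6 \cdot \frac{1}{22} - 19056 = \frac{3}{11} - 19056 = - \frac{209613}{11}$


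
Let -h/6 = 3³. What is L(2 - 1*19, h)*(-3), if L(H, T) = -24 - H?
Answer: 21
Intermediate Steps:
h = -162 (h = -6*3³ = -6*27 = -162)
L(2 - 1*19, h)*(-3) = (-24 - (2 - 1*19))*(-3) = (-24 - (2 - 19))*(-3) = (-24 - 1*(-17))*(-3) = (-24 + 17)*(-3) = -7*(-3) = 21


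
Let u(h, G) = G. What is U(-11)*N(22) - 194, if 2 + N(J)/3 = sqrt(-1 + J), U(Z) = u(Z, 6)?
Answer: -230 + 18*sqrt(21) ≈ -147.51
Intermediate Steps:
U(Z) = 6
N(J) = -6 + 3*sqrt(-1 + J)
U(-11)*N(22) - 194 = 6*(-6 + 3*sqrt(-1 + 22)) - 194 = 6*(-6 + 3*sqrt(21)) - 194 = (-36 + 18*sqrt(21)) - 194 = -230 + 18*sqrt(21)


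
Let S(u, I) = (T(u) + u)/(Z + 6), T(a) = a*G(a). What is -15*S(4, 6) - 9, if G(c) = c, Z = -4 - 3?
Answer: 291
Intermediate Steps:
Z = -7
T(a) = a² (T(a) = a*a = a²)
S(u, I) = -u - u² (S(u, I) = (u² + u)/(-7 + 6) = (u + u²)/(-1) = (u + u²)*(-1) = -u - u²)
-15*S(4, 6) - 9 = -60*(-1 - 1*4) - 9 = -60*(-1 - 4) - 9 = -60*(-5) - 9 = -15*(-20) - 9 = 300 - 9 = 291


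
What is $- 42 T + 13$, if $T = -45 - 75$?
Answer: $5053$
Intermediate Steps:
$T = -120$
$- 42 T + 13 = \left(-42\right) \left(-120\right) + 13 = 5040 + 13 = 5053$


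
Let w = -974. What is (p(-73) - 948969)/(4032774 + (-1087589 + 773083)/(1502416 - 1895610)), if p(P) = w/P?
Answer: -13619013984511/57876694195163 ≈ -0.23531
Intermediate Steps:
p(P) = -974/P
(p(-73) - 948969)/(4032774 + (-1087589 + 773083)/(1502416 - 1895610)) = (-974/(-73) - 948969)/(4032774 + (-1087589 + 773083)/(1502416 - 1895610)) = (-974*(-1/73) - 948969)/(4032774 - 314506/(-393194)) = (974/73 - 948969)/(4032774 - 314506*(-1/393194)) = -69273763/(73*(4032774 + 157253/196597)) = -69273763/(73*792831427331/196597) = -69273763/73*196597/792831427331 = -13619013984511/57876694195163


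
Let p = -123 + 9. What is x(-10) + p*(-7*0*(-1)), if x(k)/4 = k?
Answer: -40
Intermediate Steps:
x(k) = 4*k
p = -114
x(-10) + p*(-7*0*(-1)) = 4*(-10) - 114*(-7*0)*(-1) = -40 - 0*(-1) = -40 - 114*0 = -40 + 0 = -40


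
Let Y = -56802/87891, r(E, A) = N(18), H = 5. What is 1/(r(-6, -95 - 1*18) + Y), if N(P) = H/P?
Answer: -527346/194327 ≈ -2.7137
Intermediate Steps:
N(P) = 5/P
r(E, A) = 5/18
Y = -18934/29297 (Y = -56802*1/87891 = -18934/29297 ≈ -0.64628)
1/(r(-6, -95 - 1*18) + Y) = 1/(5/18 - 18934/29297) = 1/(-194327/527346) = -527346/194327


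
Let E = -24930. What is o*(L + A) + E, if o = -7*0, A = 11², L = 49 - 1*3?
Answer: -24930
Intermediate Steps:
L = 46 (L = 49 - 3 = 46)
A = 121
o = 0
o*(L + A) + E = 0*(46 + 121) - 24930 = 0*167 - 24930 = 0 - 24930 = -24930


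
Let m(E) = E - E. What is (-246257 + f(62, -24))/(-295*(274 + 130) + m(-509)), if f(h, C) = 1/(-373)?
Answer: 45926931/22227070 ≈ 2.0663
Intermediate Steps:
m(E) = 0
f(h, C) = -1/373
(-246257 + f(62, -24))/(-295*(274 + 130) + m(-509)) = (-246257 - 1/373)/(-295*(274 + 130) + 0) = -91853862/(373*(-295*404 + 0)) = -91853862/(373*(-119180 + 0)) = -91853862/373/(-119180) = -91853862/373*(-1/119180) = 45926931/22227070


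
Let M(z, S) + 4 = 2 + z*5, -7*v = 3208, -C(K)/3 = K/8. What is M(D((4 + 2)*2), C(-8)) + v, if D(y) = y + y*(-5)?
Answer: -4902/7 ≈ -700.29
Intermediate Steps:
C(K) = -3*K/8
v = -3208/7 (v = -1/7*3208 = -3208/7 ≈ -458.29)
D(y) = -4*y (D(y) = y - 5*y = -4*y)
M(z, S) = -2 + 5*z (M(z, S) = -4 + (2 + z*5) = -4 + (2 + 5*z) = -2 + 5*z)
M(D((4 + 2)*2), C(-8)) + v = (-2 + 5*(-4*(4 + 2)*2)) - 3208/7 = (-2 + 5*(-24*2)) - 3208/7 = (-2 + 5*(-4*12)) - 3208/7 = (-2 + 5*(-48)) - 3208/7 = (-2 - 240) - 3208/7 = -242 - 3208/7 = -4902/7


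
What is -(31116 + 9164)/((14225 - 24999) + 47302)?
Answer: -5035/4566 ≈ -1.1027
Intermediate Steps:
-(31116 + 9164)/((14225 - 24999) + 47302) = -40280/(-10774 + 47302) = -40280/36528 = -1*5035/4566 = -5035/4566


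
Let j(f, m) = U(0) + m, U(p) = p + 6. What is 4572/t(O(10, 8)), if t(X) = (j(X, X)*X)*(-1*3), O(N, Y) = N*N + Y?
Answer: -127/1026 ≈ -0.12378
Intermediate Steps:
U(p) = 6 + p
O(N, Y) = Y + N² (O(N, Y) = N² + Y = Y + N²)
j(f, m) = 6 + m (j(f, m) = (6 + 0) + m = 6 + m)
t(X) = -3*X*(6 + X) (t(X) = ((6 + X)*X)*(-1*3) = (X*(6 + X))*(-3) = -3*X*(6 + X))
4572/t(O(10, 8)) = 4572/((-3*(8 + 10²)*(6 + (8 + 10²)))) = 4572/((-3*(8 + 100)*(6 + (8 + 100)))) = 4572/((-3*108*(6 + 108))) = 4572/((-3*108*114)) = 4572/(-36936) = 4572*(-1/36936) = -127/1026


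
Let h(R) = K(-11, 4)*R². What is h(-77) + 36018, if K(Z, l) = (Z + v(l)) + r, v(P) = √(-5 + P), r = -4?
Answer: -52917 + 5929*I ≈ -52917.0 + 5929.0*I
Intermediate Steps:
K(Z, l) = -4 + Z + √(-5 + l) (K(Z, l) = (Z + √(-5 + l)) - 4 = -4 + Z + √(-5 + l))
h(R) = R²*(-15 + I) (h(R) = (-4 - 11 + √(-5 + 4))*R² = (-4 - 11 + √(-1))*R² = (-4 - 11 + I)*R² = (-15 + I)*R² = R²*(-15 + I))
h(-77) + 36018 = (-77)²*(-15 + I) + 36018 = 5929*(-15 + I) + 36018 = (-88935 + 5929*I) + 36018 = -52917 + 5929*I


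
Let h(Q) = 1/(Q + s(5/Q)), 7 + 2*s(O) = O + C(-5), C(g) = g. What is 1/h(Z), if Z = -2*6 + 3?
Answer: -275/18 ≈ -15.278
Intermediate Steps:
s(O) = -6 + O/2 (s(O) = -7/2 + (O - 5)/2 = -7/2 + (-5 + O)/2 = -7/2 + (-5/2 + O/2) = -6 + O/2)
Z = -9 (Z = -12 + 3 = -9)
h(Q) = 1/(-6 + Q + 5/(2*Q)) (h(Q) = 1/(Q + (-6 + (5/Q)/2)) = 1/(Q + (-6 + 5/(2*Q))) = 1/(-6 + Q + 5/(2*Q)))
1/h(Z) = 1/(2*(-9)/(5 + 2*(-9)*(-6 - 9))) = 1/(2*(-9)/(5 + 2*(-9)*(-15))) = 1/(2*(-9)/(5 + 270)) = 1/(2*(-9)/275) = 1/(2*(-9)*(1/275)) = 1/(-18/275) = -275/18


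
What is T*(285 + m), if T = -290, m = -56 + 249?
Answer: -138620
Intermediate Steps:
m = 193
T*(285 + m) = -290*(285 + 193) = -290*478 = -138620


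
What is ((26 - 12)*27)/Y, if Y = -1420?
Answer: -189/710 ≈ -0.26620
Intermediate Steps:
((26 - 12)*27)/Y = ((26 - 12)*27)/(-1420) = (14*27)*(-1/1420) = 378*(-1/1420) = -189/710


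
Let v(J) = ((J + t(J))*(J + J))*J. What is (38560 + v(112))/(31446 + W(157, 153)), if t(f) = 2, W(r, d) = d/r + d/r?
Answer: 28442434/308583 ≈ 92.171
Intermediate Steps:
W(r, d) = 2*d/r
v(J) = 2*J**2*(2 + J) (v(J) = ((J + 2)*(J + J))*J = ((2 + J)*(2*J))*J = (2*J*(2 + J))*J = 2*J**2*(2 + J))
(38560 + v(112))/(31446 + W(157, 153)) = (38560 + 2*112**2*(2 + 112))/(31446 + 2*153/157) = (38560 + 2*12544*114)/(31446 + 2*153*(1/157)) = (38560 + 2860032)/(31446 + 306/157) = 2898592/(4937328/157) = 2898592*(157/4937328) = 28442434/308583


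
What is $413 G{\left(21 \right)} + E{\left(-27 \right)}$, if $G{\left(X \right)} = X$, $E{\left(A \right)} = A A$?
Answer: $9402$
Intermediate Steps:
$E{\left(A \right)} = A^{2}$
$413 G{\left(21 \right)} + E{\left(-27 \right)} = 413 \cdot 21 + \left(-27\right)^{2} = 8673 + 729 = 9402$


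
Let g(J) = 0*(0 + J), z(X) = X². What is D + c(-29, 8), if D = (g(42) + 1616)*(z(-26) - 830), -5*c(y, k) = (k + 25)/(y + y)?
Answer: -72170527/290 ≈ -2.4886e+5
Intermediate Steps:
g(J) = 0 (g(J) = 0*J = 0)
c(y, k) = -(25 + k)/(10*y) (c(y, k) = -(k + 25)/(5*(y + y)) = -(25 + k)/(5*(2*y)) = -(25 + k)*1/(2*y)/5 = -(25 + k)/(10*y))
D = -248864 (D = (0 + 1616)*((-26)² - 830) = 1616*(676 - 830) = 1616*(-154) = -248864)
D + c(-29, 8) = -248864 + (⅒)*(-25 - 1*8)/(-29) = -248864 + (⅒)*(-1/29)*(-25 - 8) = -248864 + (⅒)*(-1/29)*(-33) = -248864 + 33/290 = -72170527/290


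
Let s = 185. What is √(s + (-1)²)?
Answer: √186 ≈ 13.638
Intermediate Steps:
√(s + (-1)²) = √(185 + (-1)²) = √(185 + 1) = √186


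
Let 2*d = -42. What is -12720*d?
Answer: 267120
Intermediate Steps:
d = -21 (d = (½)*(-42) = -21)
-12720*d = -12720*(-21) = 267120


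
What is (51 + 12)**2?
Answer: 3969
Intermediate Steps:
(51 + 12)**2 = 63**2 = 3969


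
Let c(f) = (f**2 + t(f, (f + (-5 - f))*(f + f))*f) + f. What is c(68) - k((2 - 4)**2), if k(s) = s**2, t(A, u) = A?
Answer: 9300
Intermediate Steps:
c(f) = f + 2*f**2 (c(f) = (f**2 + f*f) + f = (f**2 + f**2) + f = 2*f**2 + f = f + 2*f**2)
c(68) - k((2 - 4)**2) = 68*(1 + 2*68) - ((2 - 4)**2)**2 = 68*(1 + 136) - ((-2)**2)**2 = 68*137 - 1*4**2 = 9316 - 1*16 = 9316 - 16 = 9300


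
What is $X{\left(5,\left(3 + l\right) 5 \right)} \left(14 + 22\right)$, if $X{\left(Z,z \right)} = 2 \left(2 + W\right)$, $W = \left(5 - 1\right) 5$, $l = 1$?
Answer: $1584$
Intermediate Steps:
$W = 20$ ($W = 4 \cdot 5 = 20$)
$X{\left(Z,z \right)} = 44$ ($X{\left(Z,z \right)} = 2 \left(2 + 20\right) = 2 \cdot 22 = 44$)
$X{\left(5,\left(3 + l\right) 5 \right)} \left(14 + 22\right) = 44 \left(14 + 22\right) = 44 \cdot 36 = 1584$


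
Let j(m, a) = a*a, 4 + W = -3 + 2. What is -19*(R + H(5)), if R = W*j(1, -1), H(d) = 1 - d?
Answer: 171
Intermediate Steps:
W = -5 (W = -4 + (-3 + 2) = -4 - 1 = -5)
j(m, a) = a**2
R = -5 (R = -5*(-1)**2 = -5*1 = -5)
-19*(R + H(5)) = -19*(-5 + (1 - 1*5)) = -19*(-5 + (1 - 5)) = -19*(-5 - 4) = -19*(-9) = 171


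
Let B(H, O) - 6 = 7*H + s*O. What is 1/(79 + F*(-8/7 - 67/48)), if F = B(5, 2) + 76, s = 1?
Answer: -48/10709 ≈ -0.0044822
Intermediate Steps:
B(H, O) = 6 + O + 7*H (B(H, O) = 6 + (7*H + 1*O) = 6 + (7*H + O) = 6 + (O + 7*H) = 6 + O + 7*H)
F = 119 (F = (6 + 2 + 7*5) + 76 = (6 + 2 + 35) + 76 = 43 + 76 = 119)
1/(79 + F*(-8/7 - 67/48)) = 1/(79 + 119*(-8/7 - 67/48)) = 1/(79 + 119*(-853/336)) = 1/(79 - 14501/48) = 1/(-10709/48) = -48/10709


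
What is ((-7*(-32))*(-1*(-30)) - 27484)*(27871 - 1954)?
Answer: -538140588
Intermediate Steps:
((-7*(-32))*(-1*(-30)) - 27484)*(27871 - 1954) = (224*30 - 27484)*25917 = (6720 - 27484)*25917 = -20764*25917 = -538140588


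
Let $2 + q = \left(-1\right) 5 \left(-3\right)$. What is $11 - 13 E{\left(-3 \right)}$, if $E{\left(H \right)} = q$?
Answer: $-158$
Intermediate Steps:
$q = 13$ ($q = -2 + \left(-1\right) 5 \left(-3\right) = -2 - -15 = -2 + 15 = 13$)
$E{\left(H \right)} = 13$
$11 - 13 E{\left(-3 \right)} = 11 - 169 = -158$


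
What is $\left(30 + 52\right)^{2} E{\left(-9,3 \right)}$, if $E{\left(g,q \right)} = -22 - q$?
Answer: $-168100$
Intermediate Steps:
$\left(30 + 52\right)^{2} E{\left(-9,3 \right)} = \left(30 + 52\right)^{2} \left(-22 - 3\right) = 82^{2} \left(-22 - 3\right) = 6724 \left(-25\right) = -168100$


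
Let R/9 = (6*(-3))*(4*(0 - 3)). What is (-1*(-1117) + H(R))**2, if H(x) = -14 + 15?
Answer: 1249924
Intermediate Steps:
R = 1944 (R = 9*((6*(-3))*(4*(0 - 3))) = 9*(-72*(-3)) = 9*(-18*(-12)) = 9*216 = 1944)
H(x) = 1
(-1*(-1117) + H(R))**2 = (-1*(-1117) + 1)**2 = (1117 + 1)**2 = 1118**2 = 1249924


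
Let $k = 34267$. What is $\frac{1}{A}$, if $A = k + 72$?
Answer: $\frac{1}{34339} \approx 2.9121 \cdot 10^{-5}$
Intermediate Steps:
$A = 34339$ ($A = 34267 + 72 = 34339$)
$\frac{1}{A} = \frac{1}{34339}$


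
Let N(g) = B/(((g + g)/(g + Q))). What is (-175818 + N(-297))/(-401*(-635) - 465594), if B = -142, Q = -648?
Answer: 1936483/2320549 ≈ 0.83449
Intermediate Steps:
N(g) = -71*(-648 + g)/g (N(g) = -142*(g - 648)/(g + g) = -142*(-648 + g)/(2*g) = -71*(-648 + g)/g)
(-175818 + N(-297))/(-401*(-635) - 465594) = (-175818 + (-71 + 46008/(-297)))/(-401*(-635) - 465594) = (-175818 + (-71 + 46008*(-1/297)))/(254635 - 465594) = (-175818 + (-71 - 1704/11))/(-210959) = (-175818 - 2485/11)*(-1/210959) = -1936483/11*(-1/210959) = 1936483/2320549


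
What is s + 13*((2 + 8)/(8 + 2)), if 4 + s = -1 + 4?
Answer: 12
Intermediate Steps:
s = -1 (s = -4 + (-1 + 4) = -4 + 3 = -1)
s + 13*((2 + 8)/(8 + 2)) = -1 + 13*((2 + 8)/(8 + 2)) = -1 + 13*(10/10) = -1 + 13*(10*(1/10)) = -1 + 13*1 = -1 + 13 = 12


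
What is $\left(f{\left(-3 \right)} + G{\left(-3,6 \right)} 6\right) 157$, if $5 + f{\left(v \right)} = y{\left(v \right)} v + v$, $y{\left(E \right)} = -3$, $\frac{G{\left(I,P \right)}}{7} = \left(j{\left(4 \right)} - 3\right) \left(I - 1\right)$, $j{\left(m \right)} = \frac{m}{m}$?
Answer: $52909$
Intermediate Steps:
$j{\left(m \right)} = 1$
$G{\left(I,P \right)} = 14 - 14 I$ ($G{\left(I,P \right)} = 7 \left(1 - 3\right) \left(I - 1\right) = 7 \left(- 2 \left(-1 + I\right)\right) = 7 \left(2 - 2 I\right) = 14 - 14 I$)
$f{\left(v \right)} = -5 - 2 v$ ($f{\left(v \right)} = -5 + \left(- 3 v + v\right) = -5 - 2 v$)
$\left(f{\left(-3 \right)} + G{\left(-3,6 \right)} 6\right) 157 = \left(\left(-5 - -6\right) + \left(14 - -42\right) 6\right) 157 = \left(\left(-5 + 6\right) + \left(14 + 42\right) 6\right) 157 = \left(1 + 56 \cdot 6\right) 157 = \left(1 + 336\right) 157 = 337 \cdot 157 = 52909$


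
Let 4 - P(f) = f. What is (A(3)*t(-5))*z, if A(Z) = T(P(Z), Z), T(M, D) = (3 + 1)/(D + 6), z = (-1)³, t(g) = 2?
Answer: -8/9 ≈ -0.88889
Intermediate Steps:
z = -1
P(f) = 4 - f
T(M, D) = 4/(6 + D)
A(Z) = 4/(6 + Z)
(A(3)*t(-5))*z = ((4/(6 + 3))*2)*(-1) = ((4/9)*2)*(-1) = (8/9)*(-1) = -8/9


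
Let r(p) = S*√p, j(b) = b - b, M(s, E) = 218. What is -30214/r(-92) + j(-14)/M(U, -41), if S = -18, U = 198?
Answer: -15107*I*√23/414 ≈ -175.0*I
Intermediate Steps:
j(b) = 0
r(p) = -18*√p
-30214/r(-92) + j(-14)/M(U, -41) = -30214*I*√23/828 + 0/218 = -30214*I*√23/828 + 0*(1/218) = -30214*I*√23/828 + 0 = -15107*I*√23/414 + 0 = -15107*I*√23/414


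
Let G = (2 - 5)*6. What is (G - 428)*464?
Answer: -206944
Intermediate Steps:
G = -18 (G = -3*6 = -18)
(G - 428)*464 = (-18 - 428)*464 = -446*464 = -206944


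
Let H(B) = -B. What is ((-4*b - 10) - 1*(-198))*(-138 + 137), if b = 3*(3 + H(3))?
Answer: -188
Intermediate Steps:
b = 0 (b = 3*(3 - 1*3) = 3*(3 - 3) = 3*0 = 0)
((-4*b - 10) - 1*(-198))*(-138 + 137) = ((-4*0 - 10) - 1*(-198))*(-138 + 137) = ((0 - 10) + 198)*(-1) = (-10 + 198)*(-1) = 188*(-1) = -188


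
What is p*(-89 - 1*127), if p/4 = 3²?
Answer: -7776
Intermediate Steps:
p = 36 (p = 4*3² = 4*9 = 36)
p*(-89 - 1*127) = 36*(-89 - 1*127) = 36*(-89 - 127) = 36*(-216) = -7776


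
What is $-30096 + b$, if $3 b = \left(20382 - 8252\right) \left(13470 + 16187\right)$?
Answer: $\frac{359649122}{3} \approx 1.1988 \cdot 10^{8}$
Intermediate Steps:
$b = \frac{359739410}{3}$ ($b = \frac{\left(20382 - 8252\right) \left(13470 + 16187\right)}{3} = \frac{\left(20382 - 8252\right) 29657}{3} = \frac{12130 \cdot 29657}{3} = \frac{1}{3} \cdot 359739410 = \frac{359739410}{3} \approx 1.1991 \cdot 10^{8}$)
$-30096 + b = -30096 + \frac{359739410}{3} = \frac{359649122}{3}$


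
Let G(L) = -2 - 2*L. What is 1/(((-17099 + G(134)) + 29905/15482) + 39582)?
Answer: 15482/343931571 ≈ 4.5015e-5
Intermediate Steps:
1/(((-17099 + G(134)) + 29905/15482) + 39582) = 1/(((-17099 + (-2 - 2*134)) + 29905/15482) + 39582) = 1/(((-17099 + (-2 - 268)) + 29905*(1/15482)) + 39582) = 1/(((-17099 - 270) + 29905/15482) + 39582) = 1/((-17369 + 29905/15482) + 39582) = 1/(-268876953/15482 + 39582) = 1/(343931571/15482) = 15482/343931571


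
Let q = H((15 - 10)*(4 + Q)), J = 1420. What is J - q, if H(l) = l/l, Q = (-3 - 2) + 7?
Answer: 1419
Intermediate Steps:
Q = 2 (Q = -5 + 7 = 2)
H(l) = 1
q = 1
J - q = 1420 - 1*1 = 1420 - 1 = 1419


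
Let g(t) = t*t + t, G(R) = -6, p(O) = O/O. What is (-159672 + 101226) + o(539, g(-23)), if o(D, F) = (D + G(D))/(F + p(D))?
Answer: -2279353/39 ≈ -58445.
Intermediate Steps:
p(O) = 1
g(t) = t + t**2 (g(t) = t**2 + t = t + t**2)
o(D, F) = (-6 + D)/(1 + F) (o(D, F) = (D - 6)/(F + 1) = (-6 + D)/(1 + F))
(-159672 + 101226) + o(539, g(-23)) = (-159672 + 101226) + (-6 + 539)/(1 - 23*(1 - 23)) = -58446 + 533/(1 - 23*(-22)) = -58446 + 533/(1 + 506) = -58446 + 533/507 = -58446 + (1/507)*533 = -58446 + 41/39 = -2279353/39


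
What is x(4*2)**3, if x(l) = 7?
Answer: 343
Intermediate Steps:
x(4*2)**3 = 7**3 = 343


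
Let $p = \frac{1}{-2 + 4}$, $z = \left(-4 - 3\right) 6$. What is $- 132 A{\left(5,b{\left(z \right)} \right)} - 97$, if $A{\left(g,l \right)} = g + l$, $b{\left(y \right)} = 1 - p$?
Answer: $-823$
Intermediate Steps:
$z = -42$ ($z = \left(-7\right) 6 = -42$)
$p = \frac{1}{2} \approx 0.5$
$b{\left(y \right)} = \frac{1}{2}$ ($b{\left(y \right)} = 1 - \frac{1}{2} = \frac{1}{2}$)
$- 132 A{\left(5,b{\left(z \right)} \right)} - 97 = - 132 \left(5 + \frac{1}{2}\right) - 97 = \left(-132\right) \frac{11}{2} - 97 = -726 - 97 = -823$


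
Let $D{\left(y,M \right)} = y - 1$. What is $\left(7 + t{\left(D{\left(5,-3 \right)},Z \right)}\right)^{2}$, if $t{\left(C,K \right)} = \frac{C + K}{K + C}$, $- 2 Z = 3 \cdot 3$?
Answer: $64$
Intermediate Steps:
$D{\left(y,M \right)} = -1 + y$ ($D{\left(y,M \right)} = y - 1 = -1 + y$)
$Z = - \frac{9}{2}$ ($Z = - \frac{3 \cdot 3}{2} = \left(- \frac{1}{2}\right) 9 = - \frac{9}{2} \approx -4.5$)
$t{\left(C,K \right)} = 1$ ($t{\left(C,K \right)} = \frac{C + K}{C + K} = 1$)
$\left(7 + t{\left(D{\left(5,-3 \right)},Z \right)}\right)^{2} = \left(7 + 1\right)^{2} = 8^{2} = 64$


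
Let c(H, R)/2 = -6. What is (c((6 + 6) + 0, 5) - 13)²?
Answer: 625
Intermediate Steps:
c(H, R) = -12 (c(H, R) = 2*(-6) = -12)
(c((6 + 6) + 0, 5) - 13)² = (-12 - 13)² = (-25)² = 625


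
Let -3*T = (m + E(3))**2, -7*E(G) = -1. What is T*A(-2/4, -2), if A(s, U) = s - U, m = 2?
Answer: -225/98 ≈ -2.2959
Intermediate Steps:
E(G) = 1/7 (E(G) = -1/7*(-1) = 1/7)
T = -75/49 (T = -(2 + 1/7)**2/3 = -(15/7)**2/3 = -1/3*225/49 = -75/49 ≈ -1.5306)
T*A(-2/4, -2) = -75*(-2/4 - 1*(-2))/49 = -75*(-2*1/4 + 2)/49 = -75*(-1/2 + 2)/49 = -75/49*3/2 = -225/98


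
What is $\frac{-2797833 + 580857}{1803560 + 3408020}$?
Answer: $- \frac{554244}{1302895} \approx -0.42539$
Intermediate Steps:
$\frac{-2797833 + 580857}{1803560 + 3408020} = - \frac{2216976}{5211580} = \left(-2216976\right) \frac{1}{5211580} = - \frac{554244}{1302895}$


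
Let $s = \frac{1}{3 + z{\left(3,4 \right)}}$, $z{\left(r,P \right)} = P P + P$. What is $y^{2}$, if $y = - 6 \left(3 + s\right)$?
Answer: $\frac{176400}{529} \approx 333.46$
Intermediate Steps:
$z{\left(r,P \right)} = P + P^{2}$ ($z{\left(r,P \right)} = P^{2} + P = P + P^{2}$)
$s = \frac{1}{23}$ ($s = \frac{1}{3 + 4 \left(1 + 4\right)} = \frac{1}{3 + 4 \cdot 5} = \frac{1}{3 + 20} = \frac{1}{23} \approx 0.043478$)
$y = - \frac{420}{23}$ ($y = - 6 \left(3 + \frac{1}{23}\right) = \left(-6\right) \frac{70}{23} = - \frac{420}{23} \approx -18.261$)
$y^{2} = \left(- \frac{420}{23}\right)^{2} = \frac{176400}{529}$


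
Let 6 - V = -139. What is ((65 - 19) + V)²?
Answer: 36481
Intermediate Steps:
V = 145 (V = 6 - 1*(-139) = 6 + 139 = 145)
((65 - 19) + V)² = ((65 - 19) + 145)² = (46 + 145)² = 191² = 36481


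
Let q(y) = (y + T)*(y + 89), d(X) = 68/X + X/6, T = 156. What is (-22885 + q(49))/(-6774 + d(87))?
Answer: -940470/1176017 ≈ -0.79971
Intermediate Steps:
d(X) = 68/X + X/6 (d(X) = 68/X + X*(⅙) = 68/X + X/6)
q(y) = (89 + y)*(156 + y) (q(y) = (y + 156)*(y + 89) = (156 + y)*(89 + y) = (89 + y)*(156 + y))
(-22885 + q(49))/(-6774 + d(87)) = (-22885 + (13884 + 49² + 245*49))/(-6774 + (68/87 + (⅙)*87)) = (-22885 + (13884 + 2401 + 12005))/(-6774 + (68*(1/87) + 29/2)) = (-22885 + 28290)/(-6774 + (68/87 + 29/2)) = 5405/(-6774 + 2659/174) = 5405/(-1176017/174) = 5405*(-174/1176017) = -940470/1176017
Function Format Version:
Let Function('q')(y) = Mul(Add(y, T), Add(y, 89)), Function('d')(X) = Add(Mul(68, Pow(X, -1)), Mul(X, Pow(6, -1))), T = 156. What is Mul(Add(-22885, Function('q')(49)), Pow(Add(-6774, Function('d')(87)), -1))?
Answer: Rational(-940470, 1176017) ≈ -0.79971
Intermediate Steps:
Function('d')(X) = Add(Mul(68, Pow(X, -1)), Mul(Rational(1, 6), X)) (Function('d')(X) = Add(Mul(68, Pow(X, -1)), Mul(X, Rational(1, 6))) = Add(Mul(68, Pow(X, -1)), Mul(Rational(1, 6), X)))
Function('q')(y) = Mul(Add(89, y), Add(156, y)) (Function('q')(y) = Mul(Add(y, 156), Add(y, 89)) = Mul(Add(156, y), Add(89, y)) = Mul(Add(89, y), Add(156, y)))
Mul(Add(-22885, Function('q')(49)), Pow(Add(-6774, Function('d')(87)), -1)) = Mul(Add(-22885, Add(13884, Pow(49, 2), Mul(245, 49))), Pow(Add(-6774, Add(Mul(68, Pow(87, -1)), Mul(Rational(1, 6), 87))), -1)) = Mul(Add(-22885, Add(13884, 2401, 12005)), Pow(Add(-6774, Add(Mul(68, Rational(1, 87)), Rational(29, 2))), -1)) = Mul(Add(-22885, 28290), Pow(Add(-6774, Add(Rational(68, 87), Rational(29, 2))), -1)) = Mul(5405, Pow(Add(-6774, Rational(2659, 174)), -1)) = Mul(5405, Pow(Rational(-1176017, 174), -1)) = Mul(5405, Rational(-174, 1176017)) = Rational(-940470, 1176017)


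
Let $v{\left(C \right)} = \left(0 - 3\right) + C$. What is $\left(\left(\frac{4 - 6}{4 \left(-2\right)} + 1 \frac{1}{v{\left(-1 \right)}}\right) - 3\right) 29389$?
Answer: $-88167$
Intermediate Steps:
$v{\left(C \right)} = -3 + C$
$\left(\left(\frac{4 - 6}{4 \left(-2\right)} + 1 \frac{1}{v{\left(-1 \right)}}\right) - 3\right) 29389 = \left(\left(\frac{4 - 6}{4 \left(-2\right)} + 1 \frac{1}{-3 - 1}\right) - 3\right) 29389 = \left(\left(\frac{4 - 6}{-8} + 1 \frac{1}{-4}\right) - 3\right) 29389 = \left(\left(\left(-2\right) \left(- \frac{1}{8}\right) + 1 \left(- \frac{1}{4}\right)\right) - 3\right) 29389 = \left(\left(\frac{1}{4} - \frac{1}{4}\right) - 3\right) 29389 = \left(0 - 3\right) 29389 = \left(-3\right) 29389 = -88167$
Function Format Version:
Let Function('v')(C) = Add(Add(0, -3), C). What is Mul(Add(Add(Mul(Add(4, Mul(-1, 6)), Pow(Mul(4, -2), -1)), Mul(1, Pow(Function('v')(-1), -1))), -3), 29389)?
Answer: -88167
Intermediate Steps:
Function('v')(C) = Add(-3, C)
Mul(Add(Add(Mul(Add(4, Mul(-1, 6)), Pow(Mul(4, -2), -1)), Mul(1, Pow(Function('v')(-1), -1))), -3), 29389) = Mul(Add(Add(Mul(Add(4, Mul(-1, 6)), Pow(Mul(4, -2), -1)), Mul(1, Pow(Add(-3, -1), -1))), -3), 29389) = Mul(Add(Add(Mul(Add(4, -6), Pow(-8, -1)), Mul(1, Pow(-4, -1))), -3), 29389) = Mul(Add(Add(Mul(-2, Rational(-1, 8)), Mul(1, Rational(-1, 4))), -3), 29389) = Mul(Add(Add(Rational(1, 4), Rational(-1, 4)), -3), 29389) = Mul(Add(0, -3), 29389) = Mul(-3, 29389) = -88167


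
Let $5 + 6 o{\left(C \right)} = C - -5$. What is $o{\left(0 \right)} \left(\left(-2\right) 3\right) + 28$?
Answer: $28$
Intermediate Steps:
$o{\left(C \right)} = \frac{C}{6}$ ($o{\left(C \right)} = - \frac{5}{6} + \frac{C - -5}{6} = - \frac{5}{6} + \frac{C + 5}{6} = - \frac{5}{6} + \frac{5 + C}{6} = - \frac{5}{6} + \left(\frac{5}{6} + \frac{C}{6}\right) = \frac{C}{6}$)
$o{\left(0 \right)} \left(\left(-2\right) 3\right) + 28 = \frac{1}{6} \cdot 0 \left(\left(-2\right) 3\right) + 28 = 0 \left(-6\right) + 28 = 0 + 28 = 28$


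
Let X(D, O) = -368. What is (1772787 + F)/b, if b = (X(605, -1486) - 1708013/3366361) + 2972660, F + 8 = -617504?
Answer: 3889072704275/10005806161399 ≈ 0.38868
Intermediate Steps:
F = -617512 (F = -8 - 617504 = -617512)
b = 10005806161399/3366361 (b = (-368 - 1708013/3366361) + 2972660 = -1240528861/3366361 + 2972660 = 10005806161399/3366361 ≈ 2.9723e+6)
(1772787 + F)/b = (1772787 - 617512)/(10005806161399/3366361) = 1155275*(3366361/10005806161399) = 3889072704275/10005806161399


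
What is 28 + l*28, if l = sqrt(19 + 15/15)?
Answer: 28 + 56*sqrt(5) ≈ 153.22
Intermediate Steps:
l = 2*sqrt(5) (l = sqrt(19 + 15*(1/15)) = sqrt(19 + 1) = sqrt(20) = 2*sqrt(5) ≈ 4.4721)
28 + l*28 = 28 + (2*sqrt(5))*28 = 28 + 56*sqrt(5)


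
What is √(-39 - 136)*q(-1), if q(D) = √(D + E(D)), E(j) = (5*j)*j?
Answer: 10*I*√7 ≈ 26.458*I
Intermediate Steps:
E(j) = 5*j²
q(D) = √(D + 5*D²)
√(-39 - 136)*q(-1) = √(-39 - 136)*√(-(1 + 5*(-1))) = √(-175)*√(-(1 - 5)) = (5*I*√7)*√(-1*(-4)) = (5*I*√7)*√4 = (5*I*√7)*2 = 10*I*√7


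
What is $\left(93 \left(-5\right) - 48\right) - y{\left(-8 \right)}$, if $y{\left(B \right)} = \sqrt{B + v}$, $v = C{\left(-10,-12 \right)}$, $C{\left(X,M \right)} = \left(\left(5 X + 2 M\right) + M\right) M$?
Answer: $-545$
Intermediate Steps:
$C{\left(X,M \right)} = M \left(3 M + 5 X\right)$ ($C{\left(X,M \right)} = \left(\left(2 M + 5 X\right) + M\right) M = \left(3 M + 5 X\right) M = M \left(3 M + 5 X\right)$)
$v = 1032$ ($v = - 12 \left(3 \left(-12\right) + 5 \left(-10\right)\right) = - 12 \left(-36 - 50\right) = \left(-12\right) \left(-86\right) = 1032$)
$y{\left(B \right)} = \sqrt{1032 + B}$ ($y{\left(B \right)} = \sqrt{B + 1032} = \sqrt{1032 + B}$)
$\left(93 \left(-5\right) - 48\right) - y{\left(-8 \right)} = \left(93 \left(-5\right) - 48\right) - \sqrt{1032 - 8} = \left(-465 - 48\right) - \sqrt{1024} = -513 - 32 = -545$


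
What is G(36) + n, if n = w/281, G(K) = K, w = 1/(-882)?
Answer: 8922311/247842 ≈ 36.000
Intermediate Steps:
w = -1/882 ≈ -0.0011338
n = -1/247842 (n = -1/882/281 = -1/882*1/281 = -1/247842 ≈ -4.0348e-6)
G(36) + n = 36 - 1/247842 = 8922311/247842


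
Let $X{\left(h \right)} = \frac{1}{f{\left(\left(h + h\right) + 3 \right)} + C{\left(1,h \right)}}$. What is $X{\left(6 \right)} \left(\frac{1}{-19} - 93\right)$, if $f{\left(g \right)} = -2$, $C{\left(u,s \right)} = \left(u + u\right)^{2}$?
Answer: $- \frac{884}{19} \approx -46.526$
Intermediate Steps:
$C{\left(u,s \right)} = 4 u^{2}$ ($C{\left(u,s \right)} = \left(2 u\right)^{2} = 4 u^{2}$)
$X{\left(h \right)} = \frac{1}{2}$ ($X{\left(h \right)} = \frac{1}{-2 + 4 \cdot 1^{2}} = \frac{1}{-2 + 4 \cdot 1} = \frac{1}{-2 + 4} = \frac{1}{2}$)
$X{\left(6 \right)} \left(\frac{1}{-19} - 93\right) = \frac{\frac{1}{-19} - 93}{2} = \frac{- \frac{1}{19} - 93}{2} = \frac{1}{2} \left(- \frac{1768}{19}\right) = - \frac{884}{19}$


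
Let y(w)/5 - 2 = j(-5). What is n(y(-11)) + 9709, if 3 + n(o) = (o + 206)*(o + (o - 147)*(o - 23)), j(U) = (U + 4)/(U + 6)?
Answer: 550077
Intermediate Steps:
j(U) = (4 + U)/(6 + U)
y(w) = 5 (y(w) = 10 + 5*((4 - 5)/(6 - 5)) = 10 + 5*(-1/1) = 10 + 5*(1*(-1)) = 10 + 5*(-1) = 10 - 5 = 5)
n(o) = -3 + (206 + o)*(o + (-147 + o)*(-23 + o)) (n(o) = -3 + (o + 206)*(o + (o - 147)*(o - 23)) = -3 + (206 + o)*(o + (-147 + o)*(-23 + o)))
n(y(-11)) + 9709 = (696483 + 5³ - 31433*5 + 37*5²) + 9709 = (696483 + 125 - 157165 + 37*25) + 9709 = (696483 + 125 - 157165 + 925) + 9709 = 540368 + 9709 = 550077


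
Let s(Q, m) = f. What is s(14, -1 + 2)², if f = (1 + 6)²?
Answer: 2401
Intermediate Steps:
f = 49 (f = 7² = 49)
s(Q, m) = 49
s(14, -1 + 2)² = 49² = 2401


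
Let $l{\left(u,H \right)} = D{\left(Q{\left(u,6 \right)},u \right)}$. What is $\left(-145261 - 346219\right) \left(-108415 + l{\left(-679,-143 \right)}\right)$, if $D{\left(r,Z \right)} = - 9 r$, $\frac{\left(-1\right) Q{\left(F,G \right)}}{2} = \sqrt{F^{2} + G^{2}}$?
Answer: $53283804200 - 8846640 \sqrt{461077} \approx 4.7277 \cdot 10^{10}$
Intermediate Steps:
$Q{\left(F,G \right)} = - 2 \sqrt{F^{2} + G^{2}}$
$l{\left(u,H \right)} = 18 \sqrt{36 + u^{2}}$ ($l{\left(u,H \right)} = - 9 \left(- 2 \sqrt{u^{2} + 6^{2}}\right) = - 9 \left(- 2 \sqrt{u^{2} + 36}\right) = - 9 \left(- 2 \sqrt{36 + u^{2}}\right) = 18 \sqrt{36 + u^{2}}$)
$\left(-145261 - 346219\right) \left(-108415 + l{\left(-679,-143 \right)}\right) = \left(-145261 - 346219\right) \left(-108415 + 18 \sqrt{36 + \left(-679\right)^{2}}\right) = - 491480 \left(-108415 + 18 \sqrt{36 + 461041}\right) = - 491480 \left(-108415 + 18 \sqrt{461077}\right) = 53283804200 - 8846640 \sqrt{461077}$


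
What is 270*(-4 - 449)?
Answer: -122310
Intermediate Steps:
270*(-4 - 449) = 270*(-453) = -122310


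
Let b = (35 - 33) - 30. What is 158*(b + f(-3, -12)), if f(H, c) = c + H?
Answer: -6794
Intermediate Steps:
f(H, c) = H + c
b = -28 (b = 2 - 30 = -28)
158*(b + f(-3, -12)) = 158*(-28 + (-3 - 12)) = 158*(-28 - 15) = 158*(-43) = -6794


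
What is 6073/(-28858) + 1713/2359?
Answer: 35107547/68076022 ≈ 0.51571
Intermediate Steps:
6073/(-28858) + 1713/2359 = 6073*(-1/28858) + 1713*(1/2359) = -6073/28858 + 1713/2359 = 35107547/68076022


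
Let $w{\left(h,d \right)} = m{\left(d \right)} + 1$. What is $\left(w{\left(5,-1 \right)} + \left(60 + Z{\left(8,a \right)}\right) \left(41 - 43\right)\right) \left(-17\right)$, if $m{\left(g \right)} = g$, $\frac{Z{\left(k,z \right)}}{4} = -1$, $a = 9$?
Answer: $1904$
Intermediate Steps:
$Z{\left(k,z \right)} = -4$ ($Z{\left(k,z \right)} = 4 \left(-1\right) = -4$)
$w{\left(h,d \right)} = 1 + d$ ($w{\left(h,d \right)} = d + 1 = 1 + d$)
$\left(w{\left(5,-1 \right)} + \left(60 + Z{\left(8,a \right)}\right) \left(41 - 43\right)\right) \left(-17\right) = \left(\left(1 - 1\right) + \left(60 - 4\right) \left(41 - 43\right)\right) \left(-17\right) = \left(0 + 56 \left(-2\right)\right) \left(-17\right) = \left(0 - 112\right) \left(-17\right) = \left(-112\right) \left(-17\right) = 1904$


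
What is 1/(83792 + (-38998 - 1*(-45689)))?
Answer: 1/90483 ≈ 1.1052e-5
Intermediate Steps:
1/(83792 + (-38998 - 1*(-45689))) = 1/(83792 + (-38998 + 45689)) = 1/(83792 + 6691) = 1/90483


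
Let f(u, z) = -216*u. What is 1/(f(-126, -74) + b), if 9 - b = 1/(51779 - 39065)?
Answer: 12714/346138649 ≈ 3.6731e-5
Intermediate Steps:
b = 114425/12714 (b = 9 - 1/(51779 - 39065) = 9 - 1/12714 = 114425/12714 ≈ 8.9999)
1/(f(-126, -74) + b) = 1/(-216*(-126) + 114425/12714) = 1/(27216 + 114425/12714) = 1/(346138649/12714) = 12714/346138649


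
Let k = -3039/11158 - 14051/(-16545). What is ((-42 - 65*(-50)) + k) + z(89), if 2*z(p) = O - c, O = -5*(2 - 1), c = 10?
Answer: 295473978679/92304555 ≈ 3201.1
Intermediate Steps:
O = -5 (O = -5*1 = -5)
z(p) = -15/2 (z(p) = (-5 - 1*10)/2 = (-5 - 10)/2 = (½)*(-15) = -15/2)
k = 106500803/184609110 (k = -3039*1/11158 - 14051*(-1/16545) = -3039/11158 + 14051/16545 = 106500803/184609110 ≈ 0.57690)
((-42 - 65*(-50)) + k) + z(89) = ((-42 - 65*(-50)) + 106500803/184609110) - 15/2 = ((-42 + 3250) + 106500803/184609110) - 15/2 = (3208 + 106500803/184609110) - 15/2 = 592332525683/184609110 - 15/2 = 295473978679/92304555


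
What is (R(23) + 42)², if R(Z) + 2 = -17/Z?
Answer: 815409/529 ≈ 1541.4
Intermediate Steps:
R(Z) = -2 - 17/Z
(R(23) + 42)² = ((-2 - 17/23) + 42)² = (-63/23 + 42)² = (903/23)² = 815409/529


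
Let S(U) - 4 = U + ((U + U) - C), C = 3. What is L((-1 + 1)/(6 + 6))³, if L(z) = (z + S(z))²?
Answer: 1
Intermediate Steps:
S(U) = 1 + 3*U (S(U) = 4 + (U + ((U + U) - 1*3)) = 4 + (U + (2*U - 3)) = 4 + (U + (-3 + 2*U)) = 4 + (-3 + 3*U) = 1 + 3*U)
L(z) = (1 + 4*z)² (L(z) = (z + (1 + 3*z))² = (1 + 4*z)²)
L((-1 + 1)/(6 + 6))³ = ((1 + 4*((-1 + 1)/(6 + 6)))²)³ = ((1 + 4*(0/12))²)³ = ((1 + 4*(0*(1/12)))²)³ = ((1 + 4*0)²)³ = ((1 + 0)²)³ = (1²)³ = 1³ = 1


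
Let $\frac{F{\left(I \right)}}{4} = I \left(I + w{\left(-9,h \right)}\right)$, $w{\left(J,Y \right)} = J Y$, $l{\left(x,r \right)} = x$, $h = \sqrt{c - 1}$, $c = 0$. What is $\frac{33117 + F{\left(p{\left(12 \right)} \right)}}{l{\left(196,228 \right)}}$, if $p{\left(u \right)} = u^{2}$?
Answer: $\frac{116061}{196} - \frac{1296 i}{49} \approx 592.15 - 26.449 i$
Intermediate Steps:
$h = i$ ($h = \sqrt{0 - 1} = \sqrt{-1} = i \approx 1.0 i$)
$F{\left(I \right)} = 4 I \left(I - 9 i\right)$
$\frac{33117 + F{\left(p{\left(12 \right)} \right)}}{l{\left(196,228 \right)}} = \frac{33117 + 4 \cdot 12^{2} \left(12^{2} - 9 i\right)}{196} = \left(33117 + 4 \cdot 144 \left(144 - 9 i\right)\right) \frac{1}{196} = \left(33117 + \left(82944 - 5184 i\right)\right) \frac{1}{196} = \left(116061 - 5184 i\right) \frac{1}{196} = \frac{116061}{196} - \frac{1296 i}{49}$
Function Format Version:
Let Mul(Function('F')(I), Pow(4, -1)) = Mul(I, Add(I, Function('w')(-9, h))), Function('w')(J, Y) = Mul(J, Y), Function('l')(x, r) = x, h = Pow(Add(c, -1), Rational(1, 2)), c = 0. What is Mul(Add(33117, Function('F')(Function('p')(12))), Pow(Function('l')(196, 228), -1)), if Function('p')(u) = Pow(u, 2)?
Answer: Add(Rational(116061, 196), Mul(Rational(-1296, 49), I)) ≈ Add(592.15, Mul(-26.449, I))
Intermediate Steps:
h = I (h = Pow(Add(0, -1), Rational(1, 2)) = Pow(-1, Rational(1, 2)) = I ≈ Mul(1.0000, I))
Function('F')(I) = Mul(4, I, Add(I, Mul(-9, I))) (Function('F')(I) = Mul(4, Mul(I, Add(I, Mul(-9, I)))) = Mul(4, I, Add(I, Mul(-9, I))))
Mul(Add(33117, Function('F')(Function('p')(12))), Pow(Function('l')(196, 228), -1)) = Mul(Add(33117, Mul(4, Pow(12, 2), Add(Pow(12, 2), Mul(-9, I)))), Pow(196, -1)) = Mul(Add(33117, Mul(4, 144, Add(144, Mul(-9, I)))), Rational(1, 196)) = Mul(Add(33117, Add(82944, Mul(-5184, I))), Rational(1, 196)) = Mul(Add(116061, Mul(-5184, I)), Rational(1, 196)) = Add(Rational(116061, 196), Mul(Rational(-1296, 49), I))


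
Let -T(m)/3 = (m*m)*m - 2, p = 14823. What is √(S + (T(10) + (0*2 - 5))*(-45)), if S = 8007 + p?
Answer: √157785 ≈ 397.22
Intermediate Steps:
T(m) = 6 - 3*m³ (T(m) = -3*((m*m)*m - 2) = -3*(m²*m - 2) = -3*(m³ - 2) = -3*(-2 + m³) = 6 - 3*m³)
S = 22830 (S = 8007 + 14823 = 22830)
√(S + (T(10) + (0*2 - 5))*(-45)) = √(22830 + ((6 - 3*10³) + (0*2 - 5))*(-45)) = √(22830 + ((6 - 3*1000) + (0 - 5))*(-45)) = √(22830 + ((6 - 3000) - 5)*(-45)) = √(22830 + (-2994 - 5)*(-45)) = √(22830 - 2999*(-45)) = √(22830 + 134955) = √157785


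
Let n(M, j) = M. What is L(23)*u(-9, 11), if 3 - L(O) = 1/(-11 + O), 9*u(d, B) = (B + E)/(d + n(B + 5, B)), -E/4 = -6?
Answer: 175/108 ≈ 1.6204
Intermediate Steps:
E = 24 (E = -4*(-6) = 24)
u(d, B) = (24 + B)/(9*(5 + B + d)) (u(d, B) = ((B + 24)/(d + (B + 5)))/9 = ((24 + B)/(d + (5 + B)))/9 = ((24 + B)/(5 + B + d))/9 = (24 + B)/(9*(5 + B + d)))
L(O) = 3 - 1/(-11 + O)
L(23)*u(-9, 11) = ((-34 + 3*23)/(-11 + 23))*((24 + 11)/(9*(5 + 11 - 9))) = ((-34 + 69)/12)*((1/9)*35/7) = ((1/12)*35)*((1/9)*(1/7)*35) = (35/12)*(5/9) = 175/108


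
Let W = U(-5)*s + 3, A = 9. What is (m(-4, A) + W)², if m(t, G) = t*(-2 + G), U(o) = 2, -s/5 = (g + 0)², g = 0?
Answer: 625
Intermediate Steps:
s = 0 (s = -5*(0 + 0)² = -5*0² = -5*0 = 0)
W = 3 (W = 2*0 + 3 = 0 + 3 = 3)
(m(-4, A) + W)² = (-4*(-2 + 9) + 3)² = (-4*7 + 3)² = (-28 + 3)² = (-25)² = 625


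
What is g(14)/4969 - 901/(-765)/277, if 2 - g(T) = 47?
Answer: -297568/61938585 ≈ -0.0048042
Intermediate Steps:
g(T) = -45 (g(T) = 2 - 1*47 = 2 - 47 = -45)
g(14)/4969 - 901/(-765)/277 = -45/4969 - 901/(-765)/277 = -45*1/4969 - 901*(-1/765)*(1/277) = -45/4969 + (53/45)*(1/277) = -45/4969 + 53/12465 = -297568/61938585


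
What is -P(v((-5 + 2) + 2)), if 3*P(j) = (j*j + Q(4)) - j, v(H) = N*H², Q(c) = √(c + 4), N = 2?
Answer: -⅔ - 2*√2/3 ≈ -1.6095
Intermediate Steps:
Q(c) = √(4 + c)
v(H) = 2*H²
P(j) = -j/3 + j²/3 + 2*√2/3 (P(j) = ((j*j + √(4 + 4)) - j)/3 = ((j² + √8) - j)/3 = ((j² + 2*√2) - j)/3 = (j² - j + 2*√2)/3 = -j/3 + j²/3 + 2*√2/3)
-P(v((-5 + 2) + 2)) = -(-2*((-5 + 2) + 2)²/3 + (2*((-5 + 2) + 2)²)²/3 + 2*√2/3) = -(-2*(-3 + 2)²/3 + (2*(-3 + 2)²)²/3 + 2*√2/3) = -(-2*(-1)²/3 + (2*(-1)²)²/3 + 2*√2/3) = -(-2/3 + (2*1)²/3 + 2*√2/3) = -(-⅓*2 + (⅓)*2² + 2*√2/3) = -(-⅔ + (⅓)*4 + 2*√2/3) = -(-⅔ + 4/3 + 2*√2/3) = -(⅔ + 2*√2/3) = -⅔ - 2*√2/3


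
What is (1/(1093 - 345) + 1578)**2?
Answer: 1393214319025/559504 ≈ 2.4901e+6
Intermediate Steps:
(1/(1093 - 345) + 1578)**2 = (1/748 + 1578)**2 = (1180345/748)**2 = 1393214319025/559504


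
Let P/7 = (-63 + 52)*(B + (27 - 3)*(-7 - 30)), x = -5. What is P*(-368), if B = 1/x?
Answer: -125840176/5 ≈ -2.5168e+7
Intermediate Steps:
B = -⅕ (B = 1/(-5) = -⅕ ≈ -0.20000)
P = 341957/5 (P = 7*((-63 + 52)*(-⅕ + (27 - 3)*(-7 - 30))) = 7*(-11*(-⅕ + 24*(-37))) = 7*(-11*(-⅕ - 888)) = 7*(-11*(-4441/5)) = 7*(48851/5) = 341957/5 ≈ 68391.)
P*(-368) = (341957/5)*(-368) = -125840176/5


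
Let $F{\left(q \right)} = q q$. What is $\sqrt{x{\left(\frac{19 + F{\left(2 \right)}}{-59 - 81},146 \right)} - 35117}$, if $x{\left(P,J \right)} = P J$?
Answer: $\frac{i \sqrt{172190830}}{70} \approx 187.46 i$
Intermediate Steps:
$F{\left(q \right)} = q^{2}$
$x{\left(P,J \right)} = J P$
$\sqrt{x{\left(\frac{19 + F{\left(2 \right)}}{-59 - 81},146 \right)} - 35117} = \sqrt{146 \frac{19 + 2^{2}}{-59 - 81} - 35117} = \sqrt{146 \frac{19 + 4}{-140} - 35117} = \sqrt{146 \cdot 23 \left(- \frac{1}{140}\right) - 35117} = \sqrt{146 \left(- \frac{23}{140}\right) - 35117} = \sqrt{- \frac{1679}{70} - 35117} = \sqrt{- \frac{2459869}{70}} = \frac{i \sqrt{172190830}}{70}$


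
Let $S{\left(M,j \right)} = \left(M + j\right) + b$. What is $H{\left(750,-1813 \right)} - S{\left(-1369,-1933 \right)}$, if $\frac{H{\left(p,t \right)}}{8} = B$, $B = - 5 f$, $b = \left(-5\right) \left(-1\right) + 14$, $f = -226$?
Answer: $12323$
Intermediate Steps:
$b = 19$ ($b = 5 + 14 = 19$)
$S{\left(M,j \right)} = 19 + M + j$ ($S{\left(M,j \right)} = \left(M + j\right) + 19 = 19 + M + j$)
$B = 1130$ ($B = \left(-5\right) \left(-226\right) = 1130$)
$H{\left(p,t \right)} = 9040$ ($H{\left(p,t \right)} = 8 \cdot 1130 = 9040$)
$H{\left(750,-1813 \right)} - S{\left(-1369,-1933 \right)} = 9040 - \left(19 - 1369 - 1933\right) = 9040 - -3283 = 9040 + 3283 = 12323$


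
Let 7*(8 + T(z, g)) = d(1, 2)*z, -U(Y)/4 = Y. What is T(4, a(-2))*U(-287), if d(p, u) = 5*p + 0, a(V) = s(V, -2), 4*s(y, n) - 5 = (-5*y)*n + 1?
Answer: -5904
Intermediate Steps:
s(y, n) = 3/2 - 5*n*y/4 (s(y, n) = 5/4 + ((-5*y)*n + 1)/4 = 5/4 + (-5*n*y + 1)/4 = 5/4 + (1 - 5*n*y)/4 = 5/4 + (1/4 - 5*n*y/4) = 3/2 - 5*n*y/4)
U(Y) = -4*Y
a(V) = 3/2 + 5*V/2 (a(V) = 3/2 - 5/4*(-2)*V = 3/2 + 5*V/2)
d(p, u) = 5*p
T(z, g) = -8 + 5*z/7 (T(z, g) = -8 + ((5*1)*z)/7 = -8 + (5*z)/7 = -8 + 5*z/7)
T(4, a(-2))*U(-287) = (-8 + (5/7)*4)*(-4*(-287)) = (-8 + 20/7)*1148 = -36/7*1148 = -5904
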